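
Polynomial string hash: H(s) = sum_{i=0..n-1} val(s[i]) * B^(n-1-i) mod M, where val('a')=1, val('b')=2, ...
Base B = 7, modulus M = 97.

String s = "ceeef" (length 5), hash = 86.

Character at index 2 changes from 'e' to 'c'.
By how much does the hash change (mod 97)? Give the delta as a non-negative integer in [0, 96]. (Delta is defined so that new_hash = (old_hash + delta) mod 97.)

Delta formula: (val(new) - val(old)) * B^(n-1-k) mod M
  val('c') - val('e') = 3 - 5 = -2
  B^(n-1-k) = 7^2 mod 97 = 49
  Delta = -2 * 49 mod 97 = 96

Answer: 96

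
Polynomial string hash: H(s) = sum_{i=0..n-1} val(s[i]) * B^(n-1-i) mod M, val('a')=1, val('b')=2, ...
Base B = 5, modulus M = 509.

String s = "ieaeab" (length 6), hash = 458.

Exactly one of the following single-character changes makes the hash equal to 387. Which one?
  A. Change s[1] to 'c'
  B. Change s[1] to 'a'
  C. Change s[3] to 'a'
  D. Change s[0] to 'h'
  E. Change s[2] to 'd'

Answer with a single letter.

Option A: s[1]='e'->'c', delta=(3-5)*5^4 mod 509 = 277, hash=458+277 mod 509 = 226
Option B: s[1]='e'->'a', delta=(1-5)*5^4 mod 509 = 45, hash=458+45 mod 509 = 503
Option C: s[3]='e'->'a', delta=(1-5)*5^2 mod 509 = 409, hash=458+409 mod 509 = 358
Option D: s[0]='i'->'h', delta=(8-9)*5^5 mod 509 = 438, hash=458+438 mod 509 = 387 <-- target
Option E: s[2]='a'->'d', delta=(4-1)*5^3 mod 509 = 375, hash=458+375 mod 509 = 324

Answer: D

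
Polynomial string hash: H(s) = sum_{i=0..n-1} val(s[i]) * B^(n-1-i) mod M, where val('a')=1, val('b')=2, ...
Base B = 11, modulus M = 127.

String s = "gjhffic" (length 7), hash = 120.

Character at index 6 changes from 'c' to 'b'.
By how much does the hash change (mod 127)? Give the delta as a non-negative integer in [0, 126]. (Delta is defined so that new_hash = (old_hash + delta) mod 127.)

Answer: 126

Derivation:
Delta formula: (val(new) - val(old)) * B^(n-1-k) mod M
  val('b') - val('c') = 2 - 3 = -1
  B^(n-1-k) = 11^0 mod 127 = 1
  Delta = -1 * 1 mod 127 = 126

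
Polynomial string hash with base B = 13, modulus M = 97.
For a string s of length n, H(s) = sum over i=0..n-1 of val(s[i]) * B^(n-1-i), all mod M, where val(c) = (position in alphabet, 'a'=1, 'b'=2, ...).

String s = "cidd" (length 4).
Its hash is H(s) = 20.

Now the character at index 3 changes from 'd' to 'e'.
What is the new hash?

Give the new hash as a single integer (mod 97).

Answer: 21

Derivation:
val('d') = 4, val('e') = 5
Position k = 3, exponent = n-1-k = 0
B^0 mod M = 13^0 mod 97 = 1
Delta = (5 - 4) * 1 mod 97 = 1
New hash = (20 + 1) mod 97 = 21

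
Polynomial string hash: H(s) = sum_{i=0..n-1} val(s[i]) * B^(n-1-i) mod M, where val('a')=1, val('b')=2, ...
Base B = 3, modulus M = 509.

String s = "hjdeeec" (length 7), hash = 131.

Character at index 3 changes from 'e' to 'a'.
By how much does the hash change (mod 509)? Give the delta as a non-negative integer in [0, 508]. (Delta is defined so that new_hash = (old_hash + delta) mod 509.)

Answer: 401

Derivation:
Delta formula: (val(new) - val(old)) * B^(n-1-k) mod M
  val('a') - val('e') = 1 - 5 = -4
  B^(n-1-k) = 3^3 mod 509 = 27
  Delta = -4 * 27 mod 509 = 401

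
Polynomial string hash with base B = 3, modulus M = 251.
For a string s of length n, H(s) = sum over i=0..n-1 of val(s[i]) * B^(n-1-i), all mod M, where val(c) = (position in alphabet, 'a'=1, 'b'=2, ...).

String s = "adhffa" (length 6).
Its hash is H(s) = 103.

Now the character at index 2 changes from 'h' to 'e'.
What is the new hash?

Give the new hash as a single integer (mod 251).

Answer: 22

Derivation:
val('h') = 8, val('e') = 5
Position k = 2, exponent = n-1-k = 3
B^3 mod M = 3^3 mod 251 = 27
Delta = (5 - 8) * 27 mod 251 = 170
New hash = (103 + 170) mod 251 = 22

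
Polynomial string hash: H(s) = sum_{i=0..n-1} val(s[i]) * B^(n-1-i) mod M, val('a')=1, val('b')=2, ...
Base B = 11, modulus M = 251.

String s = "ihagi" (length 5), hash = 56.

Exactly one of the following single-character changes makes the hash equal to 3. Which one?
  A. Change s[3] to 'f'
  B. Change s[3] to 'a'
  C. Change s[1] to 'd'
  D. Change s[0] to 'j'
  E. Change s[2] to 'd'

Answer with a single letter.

Answer: C

Derivation:
Option A: s[3]='g'->'f', delta=(6-7)*11^1 mod 251 = 240, hash=56+240 mod 251 = 45
Option B: s[3]='g'->'a', delta=(1-7)*11^1 mod 251 = 185, hash=56+185 mod 251 = 241
Option C: s[1]='h'->'d', delta=(4-8)*11^3 mod 251 = 198, hash=56+198 mod 251 = 3 <-- target
Option D: s[0]='i'->'j', delta=(10-9)*11^4 mod 251 = 83, hash=56+83 mod 251 = 139
Option E: s[2]='a'->'d', delta=(4-1)*11^2 mod 251 = 112, hash=56+112 mod 251 = 168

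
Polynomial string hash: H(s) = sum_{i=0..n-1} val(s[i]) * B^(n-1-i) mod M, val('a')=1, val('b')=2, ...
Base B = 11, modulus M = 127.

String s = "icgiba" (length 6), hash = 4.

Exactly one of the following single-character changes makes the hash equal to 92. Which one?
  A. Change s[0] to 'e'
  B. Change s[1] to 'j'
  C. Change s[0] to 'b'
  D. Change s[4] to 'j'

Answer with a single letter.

Answer: D

Derivation:
Option A: s[0]='i'->'e', delta=(5-9)*11^5 mod 127 = 67, hash=4+67 mod 127 = 71
Option B: s[1]='c'->'j', delta=(10-3)*11^4 mod 127 = 125, hash=4+125 mod 127 = 2
Option C: s[0]='i'->'b', delta=(2-9)*11^5 mod 127 = 22, hash=4+22 mod 127 = 26
Option D: s[4]='b'->'j', delta=(10-2)*11^1 mod 127 = 88, hash=4+88 mod 127 = 92 <-- target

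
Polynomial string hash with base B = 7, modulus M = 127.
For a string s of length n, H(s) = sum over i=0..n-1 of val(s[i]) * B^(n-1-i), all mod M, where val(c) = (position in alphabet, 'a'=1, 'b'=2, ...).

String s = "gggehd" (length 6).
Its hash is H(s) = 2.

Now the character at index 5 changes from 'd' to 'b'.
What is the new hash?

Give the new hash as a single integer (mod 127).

val('d') = 4, val('b') = 2
Position k = 5, exponent = n-1-k = 0
B^0 mod M = 7^0 mod 127 = 1
Delta = (2 - 4) * 1 mod 127 = 125
New hash = (2 + 125) mod 127 = 0

Answer: 0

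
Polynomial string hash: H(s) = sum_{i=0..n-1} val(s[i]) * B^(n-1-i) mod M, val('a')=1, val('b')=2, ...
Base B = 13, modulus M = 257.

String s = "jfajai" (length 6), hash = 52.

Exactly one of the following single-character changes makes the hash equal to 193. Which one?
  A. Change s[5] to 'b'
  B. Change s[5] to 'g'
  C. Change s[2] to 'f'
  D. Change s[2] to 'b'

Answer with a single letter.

Option A: s[5]='i'->'b', delta=(2-9)*13^0 mod 257 = 250, hash=52+250 mod 257 = 45
Option B: s[5]='i'->'g', delta=(7-9)*13^0 mod 257 = 255, hash=52+255 mod 257 = 50
Option C: s[2]='a'->'f', delta=(6-1)*13^3 mod 257 = 191, hash=52+191 mod 257 = 243
Option D: s[2]='a'->'b', delta=(2-1)*13^3 mod 257 = 141, hash=52+141 mod 257 = 193 <-- target

Answer: D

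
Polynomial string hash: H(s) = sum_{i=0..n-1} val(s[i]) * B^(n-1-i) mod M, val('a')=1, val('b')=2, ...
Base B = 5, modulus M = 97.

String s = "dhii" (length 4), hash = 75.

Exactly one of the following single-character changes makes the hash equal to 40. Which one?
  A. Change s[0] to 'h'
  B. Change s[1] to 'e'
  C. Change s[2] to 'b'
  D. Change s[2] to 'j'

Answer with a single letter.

Answer: C

Derivation:
Option A: s[0]='d'->'h', delta=(8-4)*5^3 mod 97 = 15, hash=75+15 mod 97 = 90
Option B: s[1]='h'->'e', delta=(5-8)*5^2 mod 97 = 22, hash=75+22 mod 97 = 0
Option C: s[2]='i'->'b', delta=(2-9)*5^1 mod 97 = 62, hash=75+62 mod 97 = 40 <-- target
Option D: s[2]='i'->'j', delta=(10-9)*5^1 mod 97 = 5, hash=75+5 mod 97 = 80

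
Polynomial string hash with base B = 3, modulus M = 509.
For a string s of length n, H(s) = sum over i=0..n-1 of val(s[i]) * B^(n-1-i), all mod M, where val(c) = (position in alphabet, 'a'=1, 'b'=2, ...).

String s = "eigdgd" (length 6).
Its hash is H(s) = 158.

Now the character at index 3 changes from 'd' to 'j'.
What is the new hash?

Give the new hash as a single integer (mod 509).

val('d') = 4, val('j') = 10
Position k = 3, exponent = n-1-k = 2
B^2 mod M = 3^2 mod 509 = 9
Delta = (10 - 4) * 9 mod 509 = 54
New hash = (158 + 54) mod 509 = 212

Answer: 212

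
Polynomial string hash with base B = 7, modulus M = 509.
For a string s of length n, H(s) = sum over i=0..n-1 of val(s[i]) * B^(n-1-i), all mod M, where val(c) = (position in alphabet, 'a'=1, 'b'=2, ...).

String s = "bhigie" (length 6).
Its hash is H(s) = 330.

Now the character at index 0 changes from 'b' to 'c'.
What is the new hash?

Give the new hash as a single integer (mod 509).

val('b') = 2, val('c') = 3
Position k = 0, exponent = n-1-k = 5
B^5 mod M = 7^5 mod 509 = 10
Delta = (3 - 2) * 10 mod 509 = 10
New hash = (330 + 10) mod 509 = 340

Answer: 340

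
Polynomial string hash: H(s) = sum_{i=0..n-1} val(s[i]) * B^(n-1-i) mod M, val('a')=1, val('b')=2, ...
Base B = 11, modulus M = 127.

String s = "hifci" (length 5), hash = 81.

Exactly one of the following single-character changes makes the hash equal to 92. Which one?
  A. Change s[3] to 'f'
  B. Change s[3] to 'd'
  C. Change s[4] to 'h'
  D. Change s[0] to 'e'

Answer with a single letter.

Answer: B

Derivation:
Option A: s[3]='c'->'f', delta=(6-3)*11^1 mod 127 = 33, hash=81+33 mod 127 = 114
Option B: s[3]='c'->'d', delta=(4-3)*11^1 mod 127 = 11, hash=81+11 mod 127 = 92 <-- target
Option C: s[4]='i'->'h', delta=(8-9)*11^0 mod 127 = 126, hash=81+126 mod 127 = 80
Option D: s[0]='h'->'e', delta=(5-8)*11^4 mod 127 = 19, hash=81+19 mod 127 = 100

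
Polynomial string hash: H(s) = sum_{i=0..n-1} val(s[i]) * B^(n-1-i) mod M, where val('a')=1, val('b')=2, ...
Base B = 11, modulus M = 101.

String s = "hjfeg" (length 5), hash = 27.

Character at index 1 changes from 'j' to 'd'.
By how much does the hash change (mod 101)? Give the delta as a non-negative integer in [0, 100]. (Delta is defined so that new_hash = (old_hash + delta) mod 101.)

Delta formula: (val(new) - val(old)) * B^(n-1-k) mod M
  val('d') - val('j') = 4 - 10 = -6
  B^(n-1-k) = 11^3 mod 101 = 18
  Delta = -6 * 18 mod 101 = 94

Answer: 94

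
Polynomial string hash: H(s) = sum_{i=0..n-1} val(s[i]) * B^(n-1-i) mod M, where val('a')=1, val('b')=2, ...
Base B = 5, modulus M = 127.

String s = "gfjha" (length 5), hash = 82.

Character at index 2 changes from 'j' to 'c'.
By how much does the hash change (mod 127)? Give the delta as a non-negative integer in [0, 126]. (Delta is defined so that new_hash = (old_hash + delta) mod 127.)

Answer: 79

Derivation:
Delta formula: (val(new) - val(old)) * B^(n-1-k) mod M
  val('c') - val('j') = 3 - 10 = -7
  B^(n-1-k) = 5^2 mod 127 = 25
  Delta = -7 * 25 mod 127 = 79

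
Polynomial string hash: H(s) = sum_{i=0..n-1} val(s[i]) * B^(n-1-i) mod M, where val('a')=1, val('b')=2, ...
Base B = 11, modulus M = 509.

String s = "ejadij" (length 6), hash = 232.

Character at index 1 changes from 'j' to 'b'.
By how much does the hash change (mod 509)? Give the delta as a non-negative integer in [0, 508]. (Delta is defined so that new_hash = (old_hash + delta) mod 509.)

Delta formula: (val(new) - val(old)) * B^(n-1-k) mod M
  val('b') - val('j') = 2 - 10 = -8
  B^(n-1-k) = 11^4 mod 509 = 389
  Delta = -8 * 389 mod 509 = 451

Answer: 451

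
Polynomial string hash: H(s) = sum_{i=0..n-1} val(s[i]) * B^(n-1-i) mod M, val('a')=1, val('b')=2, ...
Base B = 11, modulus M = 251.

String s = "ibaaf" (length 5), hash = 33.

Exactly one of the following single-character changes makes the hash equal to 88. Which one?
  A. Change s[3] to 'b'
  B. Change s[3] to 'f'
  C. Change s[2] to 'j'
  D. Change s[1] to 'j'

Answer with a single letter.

Option A: s[3]='a'->'b', delta=(2-1)*11^1 mod 251 = 11, hash=33+11 mod 251 = 44
Option B: s[3]='a'->'f', delta=(6-1)*11^1 mod 251 = 55, hash=33+55 mod 251 = 88 <-- target
Option C: s[2]='a'->'j', delta=(10-1)*11^2 mod 251 = 85, hash=33+85 mod 251 = 118
Option D: s[1]='b'->'j', delta=(10-2)*11^3 mod 251 = 106, hash=33+106 mod 251 = 139

Answer: B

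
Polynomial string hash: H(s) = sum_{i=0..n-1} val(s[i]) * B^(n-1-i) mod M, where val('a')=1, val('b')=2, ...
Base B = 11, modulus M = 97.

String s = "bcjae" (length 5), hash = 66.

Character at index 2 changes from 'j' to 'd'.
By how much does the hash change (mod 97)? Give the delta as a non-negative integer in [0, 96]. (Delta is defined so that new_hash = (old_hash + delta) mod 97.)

Answer: 50

Derivation:
Delta formula: (val(new) - val(old)) * B^(n-1-k) mod M
  val('d') - val('j') = 4 - 10 = -6
  B^(n-1-k) = 11^2 mod 97 = 24
  Delta = -6 * 24 mod 97 = 50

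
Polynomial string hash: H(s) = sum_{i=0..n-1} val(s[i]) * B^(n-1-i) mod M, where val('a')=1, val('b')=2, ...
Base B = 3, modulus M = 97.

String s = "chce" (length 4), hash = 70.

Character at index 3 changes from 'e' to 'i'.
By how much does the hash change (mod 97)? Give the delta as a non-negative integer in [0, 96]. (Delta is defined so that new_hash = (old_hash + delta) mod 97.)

Answer: 4

Derivation:
Delta formula: (val(new) - val(old)) * B^(n-1-k) mod M
  val('i') - val('e') = 9 - 5 = 4
  B^(n-1-k) = 3^0 mod 97 = 1
  Delta = 4 * 1 mod 97 = 4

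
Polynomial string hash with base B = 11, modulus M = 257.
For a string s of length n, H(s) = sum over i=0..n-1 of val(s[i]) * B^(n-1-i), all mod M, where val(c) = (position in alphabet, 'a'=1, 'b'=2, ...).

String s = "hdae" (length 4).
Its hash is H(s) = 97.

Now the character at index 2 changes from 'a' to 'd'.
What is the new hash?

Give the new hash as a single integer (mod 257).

Answer: 130

Derivation:
val('a') = 1, val('d') = 4
Position k = 2, exponent = n-1-k = 1
B^1 mod M = 11^1 mod 257 = 11
Delta = (4 - 1) * 11 mod 257 = 33
New hash = (97 + 33) mod 257 = 130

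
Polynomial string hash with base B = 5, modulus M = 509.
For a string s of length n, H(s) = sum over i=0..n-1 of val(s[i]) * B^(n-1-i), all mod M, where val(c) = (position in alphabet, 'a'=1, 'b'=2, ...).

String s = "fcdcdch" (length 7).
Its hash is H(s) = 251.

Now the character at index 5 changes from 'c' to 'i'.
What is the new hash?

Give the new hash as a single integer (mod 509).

Answer: 281

Derivation:
val('c') = 3, val('i') = 9
Position k = 5, exponent = n-1-k = 1
B^1 mod M = 5^1 mod 509 = 5
Delta = (9 - 3) * 5 mod 509 = 30
New hash = (251 + 30) mod 509 = 281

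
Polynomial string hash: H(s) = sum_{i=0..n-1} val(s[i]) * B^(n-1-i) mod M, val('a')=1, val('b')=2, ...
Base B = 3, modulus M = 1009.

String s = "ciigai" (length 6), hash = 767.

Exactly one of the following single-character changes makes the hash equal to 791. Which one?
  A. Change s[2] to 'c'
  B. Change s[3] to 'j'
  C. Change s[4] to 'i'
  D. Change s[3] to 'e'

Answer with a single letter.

Option A: s[2]='i'->'c', delta=(3-9)*3^3 mod 1009 = 847, hash=767+847 mod 1009 = 605
Option B: s[3]='g'->'j', delta=(10-7)*3^2 mod 1009 = 27, hash=767+27 mod 1009 = 794
Option C: s[4]='a'->'i', delta=(9-1)*3^1 mod 1009 = 24, hash=767+24 mod 1009 = 791 <-- target
Option D: s[3]='g'->'e', delta=(5-7)*3^2 mod 1009 = 991, hash=767+991 mod 1009 = 749

Answer: C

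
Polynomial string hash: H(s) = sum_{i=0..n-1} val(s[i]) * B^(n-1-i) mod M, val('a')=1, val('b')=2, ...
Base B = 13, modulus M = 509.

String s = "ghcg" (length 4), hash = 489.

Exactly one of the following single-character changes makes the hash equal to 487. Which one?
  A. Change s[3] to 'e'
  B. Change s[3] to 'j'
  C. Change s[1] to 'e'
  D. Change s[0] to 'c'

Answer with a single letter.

Option A: s[3]='g'->'e', delta=(5-7)*13^0 mod 509 = 507, hash=489+507 mod 509 = 487 <-- target
Option B: s[3]='g'->'j', delta=(10-7)*13^0 mod 509 = 3, hash=489+3 mod 509 = 492
Option C: s[1]='h'->'e', delta=(5-8)*13^2 mod 509 = 2, hash=489+2 mod 509 = 491
Option D: s[0]='g'->'c', delta=(3-7)*13^3 mod 509 = 374, hash=489+374 mod 509 = 354

Answer: A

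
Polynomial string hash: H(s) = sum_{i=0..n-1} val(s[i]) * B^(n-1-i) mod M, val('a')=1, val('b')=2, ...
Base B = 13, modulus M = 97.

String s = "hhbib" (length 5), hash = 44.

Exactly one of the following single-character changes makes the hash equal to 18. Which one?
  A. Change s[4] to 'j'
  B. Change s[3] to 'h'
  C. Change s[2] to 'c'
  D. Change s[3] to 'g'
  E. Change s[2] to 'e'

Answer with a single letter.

Answer: D

Derivation:
Option A: s[4]='b'->'j', delta=(10-2)*13^0 mod 97 = 8, hash=44+8 mod 97 = 52
Option B: s[3]='i'->'h', delta=(8-9)*13^1 mod 97 = 84, hash=44+84 mod 97 = 31
Option C: s[2]='b'->'c', delta=(3-2)*13^2 mod 97 = 72, hash=44+72 mod 97 = 19
Option D: s[3]='i'->'g', delta=(7-9)*13^1 mod 97 = 71, hash=44+71 mod 97 = 18 <-- target
Option E: s[2]='b'->'e', delta=(5-2)*13^2 mod 97 = 22, hash=44+22 mod 97 = 66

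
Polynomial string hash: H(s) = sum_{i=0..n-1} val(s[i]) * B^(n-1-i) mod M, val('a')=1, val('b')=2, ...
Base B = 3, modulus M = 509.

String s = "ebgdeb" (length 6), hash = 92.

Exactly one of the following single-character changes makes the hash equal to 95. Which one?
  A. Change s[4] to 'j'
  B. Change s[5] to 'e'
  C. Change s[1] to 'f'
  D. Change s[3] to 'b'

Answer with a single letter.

Answer: B

Derivation:
Option A: s[4]='e'->'j', delta=(10-5)*3^1 mod 509 = 15, hash=92+15 mod 509 = 107
Option B: s[5]='b'->'e', delta=(5-2)*3^0 mod 509 = 3, hash=92+3 mod 509 = 95 <-- target
Option C: s[1]='b'->'f', delta=(6-2)*3^4 mod 509 = 324, hash=92+324 mod 509 = 416
Option D: s[3]='d'->'b', delta=(2-4)*3^2 mod 509 = 491, hash=92+491 mod 509 = 74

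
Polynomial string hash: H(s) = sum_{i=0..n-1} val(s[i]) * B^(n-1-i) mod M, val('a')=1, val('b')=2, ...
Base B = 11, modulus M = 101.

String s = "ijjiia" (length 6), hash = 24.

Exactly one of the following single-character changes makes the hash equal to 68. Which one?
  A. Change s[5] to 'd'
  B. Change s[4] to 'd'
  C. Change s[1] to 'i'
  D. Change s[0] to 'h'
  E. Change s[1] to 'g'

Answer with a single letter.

Answer: D

Derivation:
Option A: s[5]='a'->'d', delta=(4-1)*11^0 mod 101 = 3, hash=24+3 mod 101 = 27
Option B: s[4]='i'->'d', delta=(4-9)*11^1 mod 101 = 46, hash=24+46 mod 101 = 70
Option C: s[1]='j'->'i', delta=(9-10)*11^4 mod 101 = 4, hash=24+4 mod 101 = 28
Option D: s[0]='i'->'h', delta=(8-9)*11^5 mod 101 = 44, hash=24+44 mod 101 = 68 <-- target
Option E: s[1]='j'->'g', delta=(7-10)*11^4 mod 101 = 12, hash=24+12 mod 101 = 36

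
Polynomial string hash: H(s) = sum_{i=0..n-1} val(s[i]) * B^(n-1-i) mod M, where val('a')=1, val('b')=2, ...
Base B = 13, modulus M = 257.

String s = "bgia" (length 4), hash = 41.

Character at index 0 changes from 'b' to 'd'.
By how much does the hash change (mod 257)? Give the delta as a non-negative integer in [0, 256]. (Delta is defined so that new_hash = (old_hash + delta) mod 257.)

Delta formula: (val(new) - val(old)) * B^(n-1-k) mod M
  val('d') - val('b') = 4 - 2 = 2
  B^(n-1-k) = 13^3 mod 257 = 141
  Delta = 2 * 141 mod 257 = 25

Answer: 25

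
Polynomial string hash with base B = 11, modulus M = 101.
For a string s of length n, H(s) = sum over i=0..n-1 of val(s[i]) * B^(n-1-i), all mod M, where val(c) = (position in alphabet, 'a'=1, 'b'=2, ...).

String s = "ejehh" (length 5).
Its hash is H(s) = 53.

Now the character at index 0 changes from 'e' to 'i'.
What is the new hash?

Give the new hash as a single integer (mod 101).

Answer: 37

Derivation:
val('e') = 5, val('i') = 9
Position k = 0, exponent = n-1-k = 4
B^4 mod M = 11^4 mod 101 = 97
Delta = (9 - 5) * 97 mod 101 = 85
New hash = (53 + 85) mod 101 = 37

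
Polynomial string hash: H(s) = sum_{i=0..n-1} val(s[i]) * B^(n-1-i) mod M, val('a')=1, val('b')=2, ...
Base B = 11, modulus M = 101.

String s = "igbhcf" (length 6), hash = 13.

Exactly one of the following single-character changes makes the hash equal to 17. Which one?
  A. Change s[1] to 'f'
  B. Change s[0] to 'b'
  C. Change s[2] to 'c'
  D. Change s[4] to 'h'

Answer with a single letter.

Option A: s[1]='g'->'f', delta=(6-7)*11^4 mod 101 = 4, hash=13+4 mod 101 = 17 <-- target
Option B: s[0]='i'->'b', delta=(2-9)*11^5 mod 101 = 5, hash=13+5 mod 101 = 18
Option C: s[2]='b'->'c', delta=(3-2)*11^3 mod 101 = 18, hash=13+18 mod 101 = 31
Option D: s[4]='c'->'h', delta=(8-3)*11^1 mod 101 = 55, hash=13+55 mod 101 = 68

Answer: A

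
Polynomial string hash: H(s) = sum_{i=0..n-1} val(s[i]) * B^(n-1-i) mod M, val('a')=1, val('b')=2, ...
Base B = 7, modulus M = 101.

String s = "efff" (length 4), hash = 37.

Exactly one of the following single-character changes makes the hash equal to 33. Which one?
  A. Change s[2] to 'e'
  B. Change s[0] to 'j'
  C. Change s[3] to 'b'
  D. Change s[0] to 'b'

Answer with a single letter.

Answer: C

Derivation:
Option A: s[2]='f'->'e', delta=(5-6)*7^1 mod 101 = 94, hash=37+94 mod 101 = 30
Option B: s[0]='e'->'j', delta=(10-5)*7^3 mod 101 = 99, hash=37+99 mod 101 = 35
Option C: s[3]='f'->'b', delta=(2-6)*7^0 mod 101 = 97, hash=37+97 mod 101 = 33 <-- target
Option D: s[0]='e'->'b', delta=(2-5)*7^3 mod 101 = 82, hash=37+82 mod 101 = 18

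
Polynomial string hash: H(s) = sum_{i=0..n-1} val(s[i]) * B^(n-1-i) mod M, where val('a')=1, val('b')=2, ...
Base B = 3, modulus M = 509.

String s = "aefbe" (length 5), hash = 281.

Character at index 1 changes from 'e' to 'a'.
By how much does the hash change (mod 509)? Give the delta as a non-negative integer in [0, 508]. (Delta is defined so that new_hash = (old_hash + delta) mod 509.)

Delta formula: (val(new) - val(old)) * B^(n-1-k) mod M
  val('a') - val('e') = 1 - 5 = -4
  B^(n-1-k) = 3^3 mod 509 = 27
  Delta = -4 * 27 mod 509 = 401

Answer: 401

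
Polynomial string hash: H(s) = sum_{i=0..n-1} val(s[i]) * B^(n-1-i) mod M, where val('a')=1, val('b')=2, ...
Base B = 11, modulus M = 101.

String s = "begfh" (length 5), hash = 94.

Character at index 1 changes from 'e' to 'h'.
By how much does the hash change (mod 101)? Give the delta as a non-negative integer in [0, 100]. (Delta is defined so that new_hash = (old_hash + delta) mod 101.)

Answer: 54

Derivation:
Delta formula: (val(new) - val(old)) * B^(n-1-k) mod M
  val('h') - val('e') = 8 - 5 = 3
  B^(n-1-k) = 11^3 mod 101 = 18
  Delta = 3 * 18 mod 101 = 54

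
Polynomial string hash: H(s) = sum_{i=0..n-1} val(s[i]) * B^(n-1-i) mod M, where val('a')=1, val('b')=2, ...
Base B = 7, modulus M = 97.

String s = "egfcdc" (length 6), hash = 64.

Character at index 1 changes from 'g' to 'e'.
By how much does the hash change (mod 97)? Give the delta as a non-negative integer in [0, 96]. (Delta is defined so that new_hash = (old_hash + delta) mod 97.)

Delta formula: (val(new) - val(old)) * B^(n-1-k) mod M
  val('e') - val('g') = 5 - 7 = -2
  B^(n-1-k) = 7^4 mod 97 = 73
  Delta = -2 * 73 mod 97 = 48

Answer: 48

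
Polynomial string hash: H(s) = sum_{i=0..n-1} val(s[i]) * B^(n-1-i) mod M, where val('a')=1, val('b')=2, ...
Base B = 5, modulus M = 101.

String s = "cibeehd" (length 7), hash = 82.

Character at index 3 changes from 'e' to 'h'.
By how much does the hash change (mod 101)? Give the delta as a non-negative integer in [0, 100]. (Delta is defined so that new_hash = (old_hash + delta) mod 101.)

Delta formula: (val(new) - val(old)) * B^(n-1-k) mod M
  val('h') - val('e') = 8 - 5 = 3
  B^(n-1-k) = 5^3 mod 101 = 24
  Delta = 3 * 24 mod 101 = 72

Answer: 72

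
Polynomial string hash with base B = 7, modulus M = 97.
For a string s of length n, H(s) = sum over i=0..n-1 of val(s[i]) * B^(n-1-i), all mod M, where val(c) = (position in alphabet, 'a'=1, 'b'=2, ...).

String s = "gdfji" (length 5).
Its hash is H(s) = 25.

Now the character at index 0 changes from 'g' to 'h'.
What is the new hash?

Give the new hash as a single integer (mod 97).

val('g') = 7, val('h') = 8
Position k = 0, exponent = n-1-k = 4
B^4 mod M = 7^4 mod 97 = 73
Delta = (8 - 7) * 73 mod 97 = 73
New hash = (25 + 73) mod 97 = 1

Answer: 1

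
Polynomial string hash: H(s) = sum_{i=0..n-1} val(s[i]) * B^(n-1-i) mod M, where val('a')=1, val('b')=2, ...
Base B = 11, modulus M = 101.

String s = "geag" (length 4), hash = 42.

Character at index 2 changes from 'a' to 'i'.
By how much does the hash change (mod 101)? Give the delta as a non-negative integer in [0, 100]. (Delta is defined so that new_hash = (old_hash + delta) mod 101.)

Delta formula: (val(new) - val(old)) * B^(n-1-k) mod M
  val('i') - val('a') = 9 - 1 = 8
  B^(n-1-k) = 11^1 mod 101 = 11
  Delta = 8 * 11 mod 101 = 88

Answer: 88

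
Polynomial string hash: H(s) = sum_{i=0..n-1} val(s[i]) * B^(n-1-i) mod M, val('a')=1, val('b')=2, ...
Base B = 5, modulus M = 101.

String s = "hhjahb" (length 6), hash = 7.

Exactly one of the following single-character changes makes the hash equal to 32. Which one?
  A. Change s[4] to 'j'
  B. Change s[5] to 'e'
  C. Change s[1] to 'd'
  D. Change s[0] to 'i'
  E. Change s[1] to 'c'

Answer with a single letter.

Answer: C

Derivation:
Option A: s[4]='h'->'j', delta=(10-8)*5^1 mod 101 = 10, hash=7+10 mod 101 = 17
Option B: s[5]='b'->'e', delta=(5-2)*5^0 mod 101 = 3, hash=7+3 mod 101 = 10
Option C: s[1]='h'->'d', delta=(4-8)*5^4 mod 101 = 25, hash=7+25 mod 101 = 32 <-- target
Option D: s[0]='h'->'i', delta=(9-8)*5^5 mod 101 = 95, hash=7+95 mod 101 = 1
Option E: s[1]='h'->'c', delta=(3-8)*5^4 mod 101 = 6, hash=7+6 mod 101 = 13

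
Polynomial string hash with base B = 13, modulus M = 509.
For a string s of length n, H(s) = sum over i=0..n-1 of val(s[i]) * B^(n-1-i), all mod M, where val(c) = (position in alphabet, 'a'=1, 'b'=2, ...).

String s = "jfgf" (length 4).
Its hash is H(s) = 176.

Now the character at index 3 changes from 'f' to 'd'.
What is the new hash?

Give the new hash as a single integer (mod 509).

Answer: 174

Derivation:
val('f') = 6, val('d') = 4
Position k = 3, exponent = n-1-k = 0
B^0 mod M = 13^0 mod 509 = 1
Delta = (4 - 6) * 1 mod 509 = 507
New hash = (176 + 507) mod 509 = 174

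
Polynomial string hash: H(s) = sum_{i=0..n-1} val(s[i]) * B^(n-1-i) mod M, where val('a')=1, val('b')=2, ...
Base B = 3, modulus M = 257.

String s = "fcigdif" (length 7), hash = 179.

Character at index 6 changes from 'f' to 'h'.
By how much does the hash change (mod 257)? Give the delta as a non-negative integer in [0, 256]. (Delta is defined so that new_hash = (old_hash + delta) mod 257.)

Answer: 2

Derivation:
Delta formula: (val(new) - val(old)) * B^(n-1-k) mod M
  val('h') - val('f') = 8 - 6 = 2
  B^(n-1-k) = 3^0 mod 257 = 1
  Delta = 2 * 1 mod 257 = 2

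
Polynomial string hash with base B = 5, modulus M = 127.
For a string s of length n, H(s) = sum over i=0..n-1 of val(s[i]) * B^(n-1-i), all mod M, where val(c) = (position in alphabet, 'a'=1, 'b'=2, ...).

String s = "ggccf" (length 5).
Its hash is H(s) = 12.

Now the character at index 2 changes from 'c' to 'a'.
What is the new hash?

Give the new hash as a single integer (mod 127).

val('c') = 3, val('a') = 1
Position k = 2, exponent = n-1-k = 2
B^2 mod M = 5^2 mod 127 = 25
Delta = (1 - 3) * 25 mod 127 = 77
New hash = (12 + 77) mod 127 = 89

Answer: 89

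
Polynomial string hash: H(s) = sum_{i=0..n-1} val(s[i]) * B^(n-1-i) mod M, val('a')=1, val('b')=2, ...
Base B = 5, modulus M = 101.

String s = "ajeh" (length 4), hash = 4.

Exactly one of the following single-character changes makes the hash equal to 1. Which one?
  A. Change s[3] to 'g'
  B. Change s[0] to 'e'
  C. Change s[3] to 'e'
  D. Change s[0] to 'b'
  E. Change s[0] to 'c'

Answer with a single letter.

Answer: C

Derivation:
Option A: s[3]='h'->'g', delta=(7-8)*5^0 mod 101 = 100, hash=4+100 mod 101 = 3
Option B: s[0]='a'->'e', delta=(5-1)*5^3 mod 101 = 96, hash=4+96 mod 101 = 100
Option C: s[3]='h'->'e', delta=(5-8)*5^0 mod 101 = 98, hash=4+98 mod 101 = 1 <-- target
Option D: s[0]='a'->'b', delta=(2-1)*5^3 mod 101 = 24, hash=4+24 mod 101 = 28
Option E: s[0]='a'->'c', delta=(3-1)*5^3 mod 101 = 48, hash=4+48 mod 101 = 52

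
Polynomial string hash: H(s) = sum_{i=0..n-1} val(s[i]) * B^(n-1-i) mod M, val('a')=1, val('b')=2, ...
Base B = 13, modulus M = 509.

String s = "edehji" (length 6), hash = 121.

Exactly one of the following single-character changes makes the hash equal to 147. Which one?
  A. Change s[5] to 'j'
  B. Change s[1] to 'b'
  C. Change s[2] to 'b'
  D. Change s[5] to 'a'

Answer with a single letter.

Option A: s[5]='i'->'j', delta=(10-9)*13^0 mod 509 = 1, hash=121+1 mod 509 = 122
Option B: s[1]='d'->'b', delta=(2-4)*13^4 mod 509 = 395, hash=121+395 mod 509 = 7
Option C: s[2]='e'->'b', delta=(2-5)*13^3 mod 509 = 26, hash=121+26 mod 509 = 147 <-- target
Option D: s[5]='i'->'a', delta=(1-9)*13^0 mod 509 = 501, hash=121+501 mod 509 = 113

Answer: C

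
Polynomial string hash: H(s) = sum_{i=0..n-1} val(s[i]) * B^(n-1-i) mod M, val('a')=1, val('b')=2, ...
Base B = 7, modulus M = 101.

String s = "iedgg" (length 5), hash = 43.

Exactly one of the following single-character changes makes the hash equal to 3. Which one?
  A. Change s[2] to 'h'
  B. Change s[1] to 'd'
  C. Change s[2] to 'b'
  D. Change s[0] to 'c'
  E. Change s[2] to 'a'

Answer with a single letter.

Option A: s[2]='d'->'h', delta=(8-4)*7^2 mod 101 = 95, hash=43+95 mod 101 = 37
Option B: s[1]='e'->'d', delta=(4-5)*7^3 mod 101 = 61, hash=43+61 mod 101 = 3 <-- target
Option C: s[2]='d'->'b', delta=(2-4)*7^2 mod 101 = 3, hash=43+3 mod 101 = 46
Option D: s[0]='i'->'c', delta=(3-9)*7^4 mod 101 = 37, hash=43+37 mod 101 = 80
Option E: s[2]='d'->'a', delta=(1-4)*7^2 mod 101 = 55, hash=43+55 mod 101 = 98

Answer: B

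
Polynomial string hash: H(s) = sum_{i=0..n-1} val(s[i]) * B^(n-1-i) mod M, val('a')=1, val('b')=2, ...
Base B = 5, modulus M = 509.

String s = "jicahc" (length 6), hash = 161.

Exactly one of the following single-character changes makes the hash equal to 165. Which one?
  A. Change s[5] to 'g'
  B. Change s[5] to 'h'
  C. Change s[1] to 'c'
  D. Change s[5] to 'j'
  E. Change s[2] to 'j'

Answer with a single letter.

Answer: A

Derivation:
Option A: s[5]='c'->'g', delta=(7-3)*5^0 mod 509 = 4, hash=161+4 mod 509 = 165 <-- target
Option B: s[5]='c'->'h', delta=(8-3)*5^0 mod 509 = 5, hash=161+5 mod 509 = 166
Option C: s[1]='i'->'c', delta=(3-9)*5^4 mod 509 = 322, hash=161+322 mod 509 = 483
Option D: s[5]='c'->'j', delta=(10-3)*5^0 mod 509 = 7, hash=161+7 mod 509 = 168
Option E: s[2]='c'->'j', delta=(10-3)*5^3 mod 509 = 366, hash=161+366 mod 509 = 18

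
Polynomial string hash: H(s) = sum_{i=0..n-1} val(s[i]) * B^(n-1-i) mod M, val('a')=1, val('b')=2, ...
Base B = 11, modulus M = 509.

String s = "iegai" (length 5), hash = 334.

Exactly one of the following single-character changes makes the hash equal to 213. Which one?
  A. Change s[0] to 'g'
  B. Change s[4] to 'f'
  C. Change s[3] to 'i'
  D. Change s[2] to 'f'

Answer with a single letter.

Option A: s[0]='i'->'g', delta=(7-9)*11^4 mod 509 = 240, hash=334+240 mod 509 = 65
Option B: s[4]='i'->'f', delta=(6-9)*11^0 mod 509 = 506, hash=334+506 mod 509 = 331
Option C: s[3]='a'->'i', delta=(9-1)*11^1 mod 509 = 88, hash=334+88 mod 509 = 422
Option D: s[2]='g'->'f', delta=(6-7)*11^2 mod 509 = 388, hash=334+388 mod 509 = 213 <-- target

Answer: D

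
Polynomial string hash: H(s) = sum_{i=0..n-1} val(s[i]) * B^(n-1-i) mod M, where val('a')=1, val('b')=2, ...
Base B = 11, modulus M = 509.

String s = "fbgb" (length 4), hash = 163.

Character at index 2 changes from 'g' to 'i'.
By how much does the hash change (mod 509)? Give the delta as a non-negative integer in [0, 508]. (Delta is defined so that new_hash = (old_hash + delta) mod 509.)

Delta formula: (val(new) - val(old)) * B^(n-1-k) mod M
  val('i') - val('g') = 9 - 7 = 2
  B^(n-1-k) = 11^1 mod 509 = 11
  Delta = 2 * 11 mod 509 = 22

Answer: 22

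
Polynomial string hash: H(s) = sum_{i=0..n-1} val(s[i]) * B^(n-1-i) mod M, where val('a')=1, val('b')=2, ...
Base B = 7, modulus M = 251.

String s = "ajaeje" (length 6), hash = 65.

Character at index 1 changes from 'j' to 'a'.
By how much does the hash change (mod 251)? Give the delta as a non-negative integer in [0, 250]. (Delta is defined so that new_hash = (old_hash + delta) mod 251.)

Delta formula: (val(new) - val(old)) * B^(n-1-k) mod M
  val('a') - val('j') = 1 - 10 = -9
  B^(n-1-k) = 7^4 mod 251 = 142
  Delta = -9 * 142 mod 251 = 228

Answer: 228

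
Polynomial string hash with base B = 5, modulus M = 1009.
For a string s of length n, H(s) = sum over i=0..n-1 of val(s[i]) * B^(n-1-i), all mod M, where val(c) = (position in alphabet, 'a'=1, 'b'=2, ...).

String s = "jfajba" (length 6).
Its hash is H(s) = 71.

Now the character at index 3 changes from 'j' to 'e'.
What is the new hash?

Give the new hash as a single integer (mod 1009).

val('j') = 10, val('e') = 5
Position k = 3, exponent = n-1-k = 2
B^2 mod M = 5^2 mod 1009 = 25
Delta = (5 - 10) * 25 mod 1009 = 884
New hash = (71 + 884) mod 1009 = 955

Answer: 955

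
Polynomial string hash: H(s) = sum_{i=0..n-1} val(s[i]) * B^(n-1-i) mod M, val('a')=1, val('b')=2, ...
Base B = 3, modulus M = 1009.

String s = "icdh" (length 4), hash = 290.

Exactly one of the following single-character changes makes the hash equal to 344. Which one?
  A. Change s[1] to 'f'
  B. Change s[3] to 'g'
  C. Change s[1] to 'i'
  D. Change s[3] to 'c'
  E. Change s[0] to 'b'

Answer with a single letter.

Option A: s[1]='c'->'f', delta=(6-3)*3^2 mod 1009 = 27, hash=290+27 mod 1009 = 317
Option B: s[3]='h'->'g', delta=(7-8)*3^0 mod 1009 = 1008, hash=290+1008 mod 1009 = 289
Option C: s[1]='c'->'i', delta=(9-3)*3^2 mod 1009 = 54, hash=290+54 mod 1009 = 344 <-- target
Option D: s[3]='h'->'c', delta=(3-8)*3^0 mod 1009 = 1004, hash=290+1004 mod 1009 = 285
Option E: s[0]='i'->'b', delta=(2-9)*3^3 mod 1009 = 820, hash=290+820 mod 1009 = 101

Answer: C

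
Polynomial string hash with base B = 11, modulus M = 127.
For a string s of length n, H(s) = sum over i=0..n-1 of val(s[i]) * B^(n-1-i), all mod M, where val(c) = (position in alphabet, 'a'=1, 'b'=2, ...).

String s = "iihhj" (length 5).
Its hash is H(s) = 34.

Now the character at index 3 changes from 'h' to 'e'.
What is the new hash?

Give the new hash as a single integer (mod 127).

Answer: 1

Derivation:
val('h') = 8, val('e') = 5
Position k = 3, exponent = n-1-k = 1
B^1 mod M = 11^1 mod 127 = 11
Delta = (5 - 8) * 11 mod 127 = 94
New hash = (34 + 94) mod 127 = 1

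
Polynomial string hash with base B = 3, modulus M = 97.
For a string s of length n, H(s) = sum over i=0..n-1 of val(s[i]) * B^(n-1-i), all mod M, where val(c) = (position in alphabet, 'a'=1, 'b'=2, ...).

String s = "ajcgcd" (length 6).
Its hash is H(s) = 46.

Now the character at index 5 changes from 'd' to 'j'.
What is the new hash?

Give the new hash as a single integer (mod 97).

val('d') = 4, val('j') = 10
Position k = 5, exponent = n-1-k = 0
B^0 mod M = 3^0 mod 97 = 1
Delta = (10 - 4) * 1 mod 97 = 6
New hash = (46 + 6) mod 97 = 52

Answer: 52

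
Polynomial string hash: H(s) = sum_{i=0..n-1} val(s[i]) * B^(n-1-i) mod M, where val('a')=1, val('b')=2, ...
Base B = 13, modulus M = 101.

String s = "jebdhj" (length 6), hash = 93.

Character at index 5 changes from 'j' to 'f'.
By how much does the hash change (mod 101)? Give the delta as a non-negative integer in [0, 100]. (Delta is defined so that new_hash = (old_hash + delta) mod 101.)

Answer: 97

Derivation:
Delta formula: (val(new) - val(old)) * B^(n-1-k) mod M
  val('f') - val('j') = 6 - 10 = -4
  B^(n-1-k) = 13^0 mod 101 = 1
  Delta = -4 * 1 mod 101 = 97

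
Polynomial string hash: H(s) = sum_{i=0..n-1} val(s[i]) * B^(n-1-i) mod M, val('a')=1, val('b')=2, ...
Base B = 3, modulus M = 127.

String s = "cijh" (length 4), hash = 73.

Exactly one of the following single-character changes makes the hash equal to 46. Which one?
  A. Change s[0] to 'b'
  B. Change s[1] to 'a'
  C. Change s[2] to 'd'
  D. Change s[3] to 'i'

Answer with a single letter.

Answer: A

Derivation:
Option A: s[0]='c'->'b', delta=(2-3)*3^3 mod 127 = 100, hash=73+100 mod 127 = 46 <-- target
Option B: s[1]='i'->'a', delta=(1-9)*3^2 mod 127 = 55, hash=73+55 mod 127 = 1
Option C: s[2]='j'->'d', delta=(4-10)*3^1 mod 127 = 109, hash=73+109 mod 127 = 55
Option D: s[3]='h'->'i', delta=(9-8)*3^0 mod 127 = 1, hash=73+1 mod 127 = 74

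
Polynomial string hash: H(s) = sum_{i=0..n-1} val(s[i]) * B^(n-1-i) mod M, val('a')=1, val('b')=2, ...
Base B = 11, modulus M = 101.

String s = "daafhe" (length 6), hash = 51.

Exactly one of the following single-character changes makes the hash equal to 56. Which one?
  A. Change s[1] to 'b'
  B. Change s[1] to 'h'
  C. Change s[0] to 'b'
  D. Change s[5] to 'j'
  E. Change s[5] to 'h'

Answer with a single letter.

Option A: s[1]='a'->'b', delta=(2-1)*11^4 mod 101 = 97, hash=51+97 mod 101 = 47
Option B: s[1]='a'->'h', delta=(8-1)*11^4 mod 101 = 73, hash=51+73 mod 101 = 23
Option C: s[0]='d'->'b', delta=(2-4)*11^5 mod 101 = 88, hash=51+88 mod 101 = 38
Option D: s[5]='e'->'j', delta=(10-5)*11^0 mod 101 = 5, hash=51+5 mod 101 = 56 <-- target
Option E: s[5]='e'->'h', delta=(8-5)*11^0 mod 101 = 3, hash=51+3 mod 101 = 54

Answer: D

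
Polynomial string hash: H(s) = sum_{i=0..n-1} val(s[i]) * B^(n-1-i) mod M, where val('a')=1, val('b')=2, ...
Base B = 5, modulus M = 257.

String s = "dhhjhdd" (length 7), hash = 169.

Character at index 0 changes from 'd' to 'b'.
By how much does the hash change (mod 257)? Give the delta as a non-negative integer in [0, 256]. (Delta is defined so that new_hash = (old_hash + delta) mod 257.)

Answer: 104

Derivation:
Delta formula: (val(new) - val(old)) * B^(n-1-k) mod M
  val('b') - val('d') = 2 - 4 = -2
  B^(n-1-k) = 5^6 mod 257 = 205
  Delta = -2 * 205 mod 257 = 104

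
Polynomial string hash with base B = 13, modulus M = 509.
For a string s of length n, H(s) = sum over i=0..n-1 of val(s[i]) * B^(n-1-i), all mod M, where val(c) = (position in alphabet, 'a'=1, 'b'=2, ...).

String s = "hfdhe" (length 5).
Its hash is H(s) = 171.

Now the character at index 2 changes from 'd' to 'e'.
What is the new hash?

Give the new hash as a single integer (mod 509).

Answer: 340

Derivation:
val('d') = 4, val('e') = 5
Position k = 2, exponent = n-1-k = 2
B^2 mod M = 13^2 mod 509 = 169
Delta = (5 - 4) * 169 mod 509 = 169
New hash = (171 + 169) mod 509 = 340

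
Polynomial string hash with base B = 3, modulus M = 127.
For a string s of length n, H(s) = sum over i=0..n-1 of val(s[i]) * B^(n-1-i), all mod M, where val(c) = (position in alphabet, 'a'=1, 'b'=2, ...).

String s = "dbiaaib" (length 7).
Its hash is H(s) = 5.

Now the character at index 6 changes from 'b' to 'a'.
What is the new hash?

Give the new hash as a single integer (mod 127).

Answer: 4

Derivation:
val('b') = 2, val('a') = 1
Position k = 6, exponent = n-1-k = 0
B^0 mod M = 3^0 mod 127 = 1
Delta = (1 - 2) * 1 mod 127 = 126
New hash = (5 + 126) mod 127 = 4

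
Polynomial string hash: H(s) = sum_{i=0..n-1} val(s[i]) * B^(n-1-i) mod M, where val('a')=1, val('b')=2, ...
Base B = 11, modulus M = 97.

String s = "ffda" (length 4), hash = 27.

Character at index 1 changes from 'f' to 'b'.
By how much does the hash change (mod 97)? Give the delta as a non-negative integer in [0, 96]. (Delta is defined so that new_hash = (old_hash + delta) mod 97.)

Delta formula: (val(new) - val(old)) * B^(n-1-k) mod M
  val('b') - val('f') = 2 - 6 = -4
  B^(n-1-k) = 11^2 mod 97 = 24
  Delta = -4 * 24 mod 97 = 1

Answer: 1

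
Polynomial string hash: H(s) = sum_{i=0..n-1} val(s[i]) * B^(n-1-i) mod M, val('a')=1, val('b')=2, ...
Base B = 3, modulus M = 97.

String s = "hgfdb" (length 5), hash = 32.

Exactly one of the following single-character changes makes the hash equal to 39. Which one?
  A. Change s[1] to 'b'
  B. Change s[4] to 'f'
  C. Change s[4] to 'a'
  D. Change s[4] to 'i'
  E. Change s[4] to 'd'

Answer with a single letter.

Option A: s[1]='g'->'b', delta=(2-7)*3^3 mod 97 = 59, hash=32+59 mod 97 = 91
Option B: s[4]='b'->'f', delta=(6-2)*3^0 mod 97 = 4, hash=32+4 mod 97 = 36
Option C: s[4]='b'->'a', delta=(1-2)*3^0 mod 97 = 96, hash=32+96 mod 97 = 31
Option D: s[4]='b'->'i', delta=(9-2)*3^0 mod 97 = 7, hash=32+7 mod 97 = 39 <-- target
Option E: s[4]='b'->'d', delta=(4-2)*3^0 mod 97 = 2, hash=32+2 mod 97 = 34

Answer: D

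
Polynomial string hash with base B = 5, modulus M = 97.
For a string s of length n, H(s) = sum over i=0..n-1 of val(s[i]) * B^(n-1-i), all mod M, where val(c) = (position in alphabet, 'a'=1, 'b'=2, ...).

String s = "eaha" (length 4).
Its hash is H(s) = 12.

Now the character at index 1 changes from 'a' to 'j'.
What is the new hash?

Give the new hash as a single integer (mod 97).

val('a') = 1, val('j') = 10
Position k = 1, exponent = n-1-k = 2
B^2 mod M = 5^2 mod 97 = 25
Delta = (10 - 1) * 25 mod 97 = 31
New hash = (12 + 31) mod 97 = 43

Answer: 43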